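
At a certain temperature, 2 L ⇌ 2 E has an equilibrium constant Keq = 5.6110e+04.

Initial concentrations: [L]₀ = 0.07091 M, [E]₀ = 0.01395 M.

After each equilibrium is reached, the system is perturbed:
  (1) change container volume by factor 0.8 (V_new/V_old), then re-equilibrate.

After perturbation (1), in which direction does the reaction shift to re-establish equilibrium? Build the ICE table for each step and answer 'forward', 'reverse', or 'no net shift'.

Direction: no net shift

Q₀ = 0.0387 vs Keq = 5.6110e+04 ⇒ Q<K, forward
Step 1:
                   L          E
  I          0.07091    0.01395
  C         -0.07055    0.07055
  E       3.5674e-04     0.0845
  solve Keq expr → x = 0.03528; check Q = 5.6110e+04
Then change container volume by factor 0.8 (V_new/V_old).
Step 2:
                   L          E
  I       4.4593e-04     0.1056
  C                0          0
  E       4.4593e-04     0.1056
  solve Keq expr → x = 0; check Q = 5.6110e+04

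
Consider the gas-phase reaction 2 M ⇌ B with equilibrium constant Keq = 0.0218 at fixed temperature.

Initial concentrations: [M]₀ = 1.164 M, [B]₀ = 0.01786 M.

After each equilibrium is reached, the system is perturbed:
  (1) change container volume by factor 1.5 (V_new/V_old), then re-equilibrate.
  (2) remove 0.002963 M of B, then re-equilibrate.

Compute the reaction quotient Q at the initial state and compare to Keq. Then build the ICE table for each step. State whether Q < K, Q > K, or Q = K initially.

Q₀ = 0.01318; Q < K (proceeds forward)

Q₀ = 0.01318 vs Keq = 0.0218 ⇒ Q<K, forward
Step 1:
                  M         B
  Initial     1.164   0.01786
  Change   -0.02122   0.01061
  Equil       1.143   0.02847
  solve Keq expr → x = 0.01061; check Q = 0.0218
Then change container volume by factor 1.5 (V_new/V_old).
Step 2:
                  M         B
  Initial    0.7619   0.01898
  Change    0.01186  -0.00593
  Equil      0.7737   0.01305
  solve Keq expr → x = -0.00593; check Q = 0.0218
Then remove 0.002963 M of B.
Step 3:
                  M         B
  Initial    0.7737   0.01009
  Change  -0.005553  0.002776
  Equil      0.7682   0.01286
  solve Keq expr → x = 0.002776; check Q = 0.0218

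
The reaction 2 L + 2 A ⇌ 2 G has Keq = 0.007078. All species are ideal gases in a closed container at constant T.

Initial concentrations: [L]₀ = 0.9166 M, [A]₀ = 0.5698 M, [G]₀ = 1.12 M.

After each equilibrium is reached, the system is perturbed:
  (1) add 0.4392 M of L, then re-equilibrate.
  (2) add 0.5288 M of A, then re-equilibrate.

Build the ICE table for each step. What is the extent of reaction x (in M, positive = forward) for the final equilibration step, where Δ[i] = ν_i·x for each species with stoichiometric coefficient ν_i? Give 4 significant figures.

x = 0.03658 M

Q₀ = 4.599 vs Keq = 0.007078 ⇒ Q>K, reverse
Step 1:
                   L          A          G
  init        0.9166     0.5698       1.12
  Δ           0.8964     0.8964    -0.8964
  eq           1.813      1.466     0.2236
  solve Keq expr → x = -0.4482; check Q = 0.007078
Then add 0.4392 M of L.
Step 2:
                   L          A          G
  init         2.252      1.466     0.2236
  Δ         -0.04138   -0.04138    0.04138
  eq           2.211      1.425      0.265
  solve Keq expr → x = 0.02069; check Q = 0.007078
Then add 0.5288 M of A.
Step 3:
                   L          A          G
  init         2.211      1.954      0.265
  Δ         -0.07317   -0.07317    0.07317
  eq           2.138       1.88     0.3382
  solve Keq expr → x = 0.03658; check Q = 0.007078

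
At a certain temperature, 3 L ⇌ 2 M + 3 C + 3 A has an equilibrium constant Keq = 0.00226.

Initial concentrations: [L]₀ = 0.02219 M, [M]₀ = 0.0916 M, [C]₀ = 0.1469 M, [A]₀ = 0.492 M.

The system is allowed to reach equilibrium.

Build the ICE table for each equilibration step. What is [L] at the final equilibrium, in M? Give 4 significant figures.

[L]_eq = 0.0609 M

Q₀ = 0.2899 vs Keq = 0.00226 ⇒ Q>K, reverse
Step 1:
                    L           M           C           A
  Initial     0.02219      0.0916      0.1469       0.492
  Change      0.03871    -0.02581    -0.03871    -0.03871
  Equil        0.0609     0.06579      0.1082      0.4533
  solve Keq expr → x = -0.0129; check Q = 0.00226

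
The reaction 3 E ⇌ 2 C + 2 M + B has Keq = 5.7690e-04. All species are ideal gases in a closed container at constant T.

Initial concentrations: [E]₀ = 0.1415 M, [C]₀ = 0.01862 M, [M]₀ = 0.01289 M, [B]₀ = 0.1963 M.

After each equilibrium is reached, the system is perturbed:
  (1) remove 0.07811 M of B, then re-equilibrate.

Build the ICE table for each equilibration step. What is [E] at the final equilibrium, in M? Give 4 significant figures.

Q₀ = 3.9913e-06 vs Keq = 5.7690e-04 ⇒ Q<K, forward
Step 1:
                  E         C         M         B
  I          0.1415   0.01862   0.01289    0.1963
  C        -0.03885    0.0259    0.0259   0.01295
  E          0.1027   0.04452   0.03879    0.2092
  solve Keq expr → x = 0.01295; check Q = 5.7690e-04
Then remove 0.07811 M of B.
Step 2:
                  E         C         M         B
  I          0.1027   0.04452   0.03879    0.1311
  C       -0.004952  0.003301  0.003301  0.001651
  E          0.0977   0.04782   0.04209    0.1328
  solve Keq expr → x = 0.001651; check Q = 5.7690e-04

[E]_eq = 0.0977 M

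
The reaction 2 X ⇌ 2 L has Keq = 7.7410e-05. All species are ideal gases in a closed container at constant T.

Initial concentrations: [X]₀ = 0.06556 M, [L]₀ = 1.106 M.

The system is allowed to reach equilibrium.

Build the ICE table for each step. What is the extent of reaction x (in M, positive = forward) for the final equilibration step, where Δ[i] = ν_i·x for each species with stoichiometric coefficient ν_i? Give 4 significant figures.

x = -0.5479 M

Q₀ = 284.6 vs Keq = 7.7410e-05 ⇒ Q>K, reverse
Step 1:
                   X          L
  init       0.06556      1.106
  Δ            1.096     -1.096
  eq           1.161    0.01022
  solve Keq expr → x = -0.5479; check Q = 7.7410e-05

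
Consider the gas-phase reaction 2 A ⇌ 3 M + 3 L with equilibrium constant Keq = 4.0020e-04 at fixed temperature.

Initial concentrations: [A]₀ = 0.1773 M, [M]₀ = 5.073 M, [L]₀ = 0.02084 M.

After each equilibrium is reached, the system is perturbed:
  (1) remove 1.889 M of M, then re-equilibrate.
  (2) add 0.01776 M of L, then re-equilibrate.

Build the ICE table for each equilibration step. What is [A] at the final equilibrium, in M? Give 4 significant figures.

Q₀ = 0.03759 vs Keq = 4.0020e-04 ⇒ Q>K, reverse
Step 1:
                  A         M         L
  init       0.1773     5.073   0.02084
  Δ         0.01071  -0.01606  -0.01606
  eq          0.188     5.057  0.004782
  solve Keq expr → x = -0.005353; check Q = 4.0020e-04
Then remove 1.889 M of M.
Step 2:
                  A         M         L
  init        0.188     3.168  0.004782
  Δ       -0.001863  0.002795  0.002795
  eq         0.1861     3.171  0.007577
  solve Keq expr → x = 9.3150e-04; check Q = 4.0020e-04
Then add 0.01776 M of L.
Step 3:
                  A         M         L
  init       0.1861     3.171   0.02534
  Δ          0.0116   -0.0174   -0.0174
  eq         0.1977     3.153  0.007932
  solve Keq expr → x = -0.005802; check Q = 4.0020e-04

[A]_eq = 0.1977 M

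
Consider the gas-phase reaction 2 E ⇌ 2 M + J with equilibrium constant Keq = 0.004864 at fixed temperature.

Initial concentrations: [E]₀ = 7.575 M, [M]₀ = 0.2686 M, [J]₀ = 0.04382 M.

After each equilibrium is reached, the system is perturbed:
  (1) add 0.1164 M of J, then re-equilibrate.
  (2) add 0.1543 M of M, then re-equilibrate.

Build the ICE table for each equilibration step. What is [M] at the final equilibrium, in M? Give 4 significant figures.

Q₀ = 5.5096e-05 vs Keq = 0.004864 ⇒ Q<K, forward
Step 1:
                  E         M         J
  Initial     7.575    0.2686   0.04382
  Change    -0.5776    0.5776    0.2888
  Equil       6.997    0.8462    0.3326
  solve Keq expr → x = 0.2888; check Q = 0.004864
Then add 0.1164 M of J.
Step 2:
                  E         M         J
  Initial     6.997    0.8462     0.449
  Change    0.07645  -0.07645  -0.03822
  Equil       7.074    0.7697    0.4108
  solve Keq expr → x = -0.03822; check Q = 0.004864
Then add 0.1543 M of M.
Step 3:
                  E         M         J
  Initial     7.074     0.924    0.4108
  Change    0.09472  -0.09472  -0.04736
  Equil       7.169    0.8293    0.3634
  solve Keq expr → x = -0.04736; check Q = 0.004864

[M]_eq = 0.8293 M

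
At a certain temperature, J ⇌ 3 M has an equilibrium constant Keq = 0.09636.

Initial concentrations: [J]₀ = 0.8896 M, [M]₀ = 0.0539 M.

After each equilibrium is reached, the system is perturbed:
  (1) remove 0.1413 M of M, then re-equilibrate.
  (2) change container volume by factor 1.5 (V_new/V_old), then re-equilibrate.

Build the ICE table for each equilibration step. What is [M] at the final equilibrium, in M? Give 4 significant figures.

Q₀ = 1.7602e-04 vs Keq = 0.09636 ⇒ Q<K, forward
Step 1:
                    J           M
  init         0.8896      0.0539
  Δ            -0.122      0.3659
  eq           0.7676      0.4198
  solve Keq expr → x = 0.122; check Q = 0.09636
Then remove 0.1413 M of M.
Step 2:
                    J           M
  init         0.7676      0.2785
  Δ          -0.04435      0.1331
  eq           0.7233      0.4115
  solve Keq expr → x = 0.04435; check Q = 0.09636
Then change container volume by factor 1.5 (V_new/V_old).
Step 3:
                    J           M
  init         0.4822      0.2744
  Δ          -0.02618     0.07853
  eq            0.456      0.3529
  solve Keq expr → x = 0.02618; check Q = 0.09636

[M]_eq = 0.3529 M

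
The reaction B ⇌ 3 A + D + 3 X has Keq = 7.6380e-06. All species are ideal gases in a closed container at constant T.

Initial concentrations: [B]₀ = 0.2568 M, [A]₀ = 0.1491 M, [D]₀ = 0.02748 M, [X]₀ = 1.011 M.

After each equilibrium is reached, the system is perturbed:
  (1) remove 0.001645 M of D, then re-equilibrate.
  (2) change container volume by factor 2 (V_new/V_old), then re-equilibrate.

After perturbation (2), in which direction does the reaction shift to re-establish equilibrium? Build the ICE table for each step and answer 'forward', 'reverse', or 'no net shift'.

Q₀ = 3.6653e-04 vs Keq = 7.6380e-06 ⇒ Q>K, reverse
Step 1:
                   B          A          D          X
  I           0.2568     0.1491    0.02748      1.011
  C          0.02269   -0.06808   -0.02269   -0.06808
  E           0.2795    0.08102   0.004787     0.9429
  solve Keq expr → x = -0.02269; check Q = 7.6380e-06
Then remove 0.001645 M of D.
Step 2:
                   B          A          D          X
  I           0.2795    0.08102   0.003142     0.9429
  C        -0.001063   0.003188   0.001063   0.003188
  E           0.2784    0.08421   0.004205     0.9461
  solve Keq expr → x = 0.001063; check Q = 7.6380e-06
Then change container volume by factor 2 (V_new/V_old).
Step 3:
                   B          A          D          X
  I           0.1392    0.04211   0.002103     0.4731
  C         -0.01244    0.03731    0.01244    0.03731
  E           0.1268    0.07942    0.01454     0.5104
  solve Keq expr → x = 0.01244; check Q = 7.6380e-06

Direction: forward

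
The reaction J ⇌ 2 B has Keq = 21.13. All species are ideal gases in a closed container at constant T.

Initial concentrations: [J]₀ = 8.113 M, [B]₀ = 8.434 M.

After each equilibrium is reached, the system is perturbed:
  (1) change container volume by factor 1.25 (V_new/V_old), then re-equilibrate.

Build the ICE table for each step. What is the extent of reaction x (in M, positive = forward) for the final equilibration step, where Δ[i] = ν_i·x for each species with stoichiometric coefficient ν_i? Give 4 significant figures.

x = 0.3649 M

Q₀ = 8.768 vs Keq = 21.13 ⇒ Q<K, forward
Step 1:
                   J          B
  Initial      8.113      8.434
  Change      -1.633      3.267
  Equil         6.48       11.7
  solve Keq expr → x = 1.633; check Q = 21.13
Then change container volume by factor 1.25 (V_new/V_old).
Step 2:
                   J          B
  Initial      5.184      9.361
  Change     -0.3649     0.7298
  Equil        4.819      10.09
  solve Keq expr → x = 0.3649; check Q = 21.13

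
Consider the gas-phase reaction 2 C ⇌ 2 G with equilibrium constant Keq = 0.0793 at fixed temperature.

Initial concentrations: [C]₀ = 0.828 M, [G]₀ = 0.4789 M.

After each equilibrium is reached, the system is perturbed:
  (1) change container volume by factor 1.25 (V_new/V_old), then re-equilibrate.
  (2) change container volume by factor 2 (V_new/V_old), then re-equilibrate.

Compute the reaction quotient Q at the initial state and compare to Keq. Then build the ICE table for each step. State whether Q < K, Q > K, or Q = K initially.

Q₀ = 0.3345 vs Keq = 0.0793 ⇒ Q>K, reverse
Step 1:
                   C          G
  Initial      0.828     0.4789
  Change      0.1917    -0.1917
  Equil         1.02     0.2872
  solve Keq expr → x = -0.09587; check Q = 0.0793
Then change container volume by factor 1.25 (V_new/V_old).
Step 2:
                   C          G
  Initial     0.8158     0.2297
  Change           0          0
  Equil       0.8158     0.2297
  solve Keq expr → x = 0; check Q = 0.0793
Then change container volume by factor 2 (V_new/V_old).
Step 3:
                   C          G
  Initial     0.4079     0.1149
  Change           0          0
  Equil       0.4079     0.1149
  solve Keq expr → x = 0; check Q = 0.0793

Q₀ = 0.3345; Q > K (proceeds reverse)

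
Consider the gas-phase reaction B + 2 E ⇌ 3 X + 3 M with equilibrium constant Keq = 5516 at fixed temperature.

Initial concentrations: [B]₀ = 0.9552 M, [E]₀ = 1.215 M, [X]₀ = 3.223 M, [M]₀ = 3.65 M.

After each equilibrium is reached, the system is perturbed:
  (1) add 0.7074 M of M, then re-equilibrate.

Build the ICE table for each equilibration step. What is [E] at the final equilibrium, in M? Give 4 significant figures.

[E]_eq = 0.9952 M

Q₀ = 1155 vs Keq = 5516 ⇒ Q<K, forward
Step 1:
                   B          E          X          M
  I           0.9552      1.215      3.223       3.65
  C          -0.1583    -0.3165     0.4748     0.4748
  E           0.7969     0.8985      3.698      4.125
  solve Keq expr → x = 0.1583; check Q = 5516
Then add 0.7074 M of M.
Step 2:
                   B          E          X          M
  I           0.7969     0.8985      3.698      4.832
  C          0.04835    0.09671    -0.1451    -0.1451
  E           0.8453     0.9952      3.553      4.687
  solve Keq expr → x = -0.04835; check Q = 5516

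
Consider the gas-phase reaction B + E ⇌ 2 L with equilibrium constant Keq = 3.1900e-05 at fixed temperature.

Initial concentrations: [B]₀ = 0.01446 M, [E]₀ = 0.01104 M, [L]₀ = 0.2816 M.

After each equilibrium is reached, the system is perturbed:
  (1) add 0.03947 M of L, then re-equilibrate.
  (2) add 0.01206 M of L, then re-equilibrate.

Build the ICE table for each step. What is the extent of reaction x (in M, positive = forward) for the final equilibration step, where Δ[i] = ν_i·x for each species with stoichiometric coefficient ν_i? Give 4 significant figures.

x = -0.006013 M

Q₀ = 496.7 vs Keq = 3.1900e-05 ⇒ Q>K, reverse
Step 1:
                   B          E          L
  I          0.01446    0.01104     0.2816
  C           0.1404     0.1404    -0.2807
  E           0.1548     0.1514 8.6476e-04
  solve Keq expr → x = -0.1404; check Q = 3.1900e-05
Then add 0.03947 M of L.
Step 2:
                   B          E          L
  I           0.1548     0.1514    0.04033
  C          0.01968    0.01968   -0.03936
  E           0.1745     0.1711 9.7591e-04
  solve Keq expr → x = -0.01968; check Q = 3.1900e-05
Then add 0.01206 M of L.
Step 3:
                   B          E          L
  I           0.1745     0.1711    0.01304
  C         0.006013   0.006013   -0.01203
  E           0.1805     0.1771    0.00101
  solve Keq expr → x = -0.006013; check Q = 3.1900e-05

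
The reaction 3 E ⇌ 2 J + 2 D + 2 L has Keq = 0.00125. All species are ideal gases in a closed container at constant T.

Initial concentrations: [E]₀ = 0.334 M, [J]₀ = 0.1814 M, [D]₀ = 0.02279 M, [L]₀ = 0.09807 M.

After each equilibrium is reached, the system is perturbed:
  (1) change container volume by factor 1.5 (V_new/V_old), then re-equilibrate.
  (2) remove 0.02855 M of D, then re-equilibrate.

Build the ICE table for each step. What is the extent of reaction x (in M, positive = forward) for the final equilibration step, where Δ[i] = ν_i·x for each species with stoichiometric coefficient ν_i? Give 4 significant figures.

Q₀ = 4.4116e-06 vs Keq = 0.00125 ⇒ Q<K, forward
Step 1:
                    E           J           D           L
  I             0.334      0.1814     0.02279     0.09807
  C           -0.1044     0.06961     0.06961     0.06961
  E            0.2296       0.251      0.0924      0.1677
  solve Keq expr → x = 0.03481; check Q = 0.00125
Then change container volume by factor 1.5 (V_new/V_old).
Step 2:
                    E           J           D           L
  I            0.1531      0.1673      0.0616      0.1118
  C          -0.02044     0.01363     0.01363     0.01363
  E            0.1326       0.181     0.07523      0.1254
  solve Keq expr → x = 0.006814; check Q = 0.00125
Then remove 0.02855 M of D.
Step 3:
                    E           J           D           L
  I            0.1326       0.181     0.04668      0.1254
  C          -0.01417    0.009445    0.009445    0.009445
  E            0.1184      0.1904     0.05612      0.1349
  solve Keq expr → x = 0.004723; check Q = 0.00125

x = 0.004723 M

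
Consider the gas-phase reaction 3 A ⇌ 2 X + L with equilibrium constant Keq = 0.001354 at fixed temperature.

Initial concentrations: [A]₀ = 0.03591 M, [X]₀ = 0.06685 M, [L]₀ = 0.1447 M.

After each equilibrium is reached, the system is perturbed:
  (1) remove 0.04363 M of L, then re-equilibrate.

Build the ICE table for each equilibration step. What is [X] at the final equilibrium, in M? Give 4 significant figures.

[X]_eq = 0.006247 M

Q₀ = 13.96 vs Keq = 0.001354 ⇒ Q>K, reverse
Step 1:
                  A         X         L
  Initial   0.03591   0.06685    0.1447
  Change    0.09273  -0.06182  -0.03091
  Equil      0.1286  0.005033    0.1138
  solve Keq expr → x = -0.03091; check Q = 0.001354
Then remove 0.04363 M of L.
Step 2:
                  A         X         L
  Initial    0.1286  0.005033   0.07016
  Change  -0.001821  0.001214 6.0698e-04
  Equil      0.1268  0.006247   0.07077
  solve Keq expr → x = 6.0698e-04; check Q = 0.001354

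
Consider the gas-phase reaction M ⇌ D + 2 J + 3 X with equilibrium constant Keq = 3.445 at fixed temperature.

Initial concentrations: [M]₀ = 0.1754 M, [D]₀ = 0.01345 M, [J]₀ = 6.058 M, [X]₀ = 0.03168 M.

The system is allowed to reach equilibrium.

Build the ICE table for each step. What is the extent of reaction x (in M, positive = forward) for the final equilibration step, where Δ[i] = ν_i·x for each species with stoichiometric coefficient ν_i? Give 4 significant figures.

Q₀ = 8.9476e-05 vs Keq = 3.445 ⇒ Q<K, forward
Step 1:
                    M           D           J           X
  init         0.1754     0.01345       6.058     0.03168
  Δ           -0.1096      0.1096      0.2191      0.3287
  eq          0.06584       0.123       6.277      0.3604
  solve Keq expr → x = 0.1096; check Q = 3.445

x = 0.1096 M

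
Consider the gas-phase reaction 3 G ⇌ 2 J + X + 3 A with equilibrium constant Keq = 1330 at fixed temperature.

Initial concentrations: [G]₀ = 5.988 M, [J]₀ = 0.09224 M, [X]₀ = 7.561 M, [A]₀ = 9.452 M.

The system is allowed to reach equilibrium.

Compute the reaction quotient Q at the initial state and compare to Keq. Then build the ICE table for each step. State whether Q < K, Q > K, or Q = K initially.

Q₀ = 0.253 vs Keq = 1330 ⇒ Q<K, forward
Step 1:
                   G          J          X          A
  I            5.988    0.09224      7.561      9.452
  C           -2.627      1.751     0.8755      2.627
  E            3.361      1.843      8.437      12.08
  solve Keq expr → x = 0.8755; check Q = 1330

Q₀ = 0.253; Q < K (proceeds forward)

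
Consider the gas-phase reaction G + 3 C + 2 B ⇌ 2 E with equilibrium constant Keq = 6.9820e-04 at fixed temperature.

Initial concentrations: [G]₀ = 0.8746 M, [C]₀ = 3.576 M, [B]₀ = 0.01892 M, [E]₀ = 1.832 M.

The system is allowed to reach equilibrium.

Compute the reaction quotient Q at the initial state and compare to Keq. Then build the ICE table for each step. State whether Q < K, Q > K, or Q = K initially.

Q₀ = 234.4 vs Keq = 6.9820e-04 ⇒ Q>K, reverse
Step 1:
                  G         C         B         E
  I          0.8746     3.576   0.01892     1.832
  C          0.6422     1.927     1.284    -1.284
  E           1.517     5.503     1.303    0.5475
  solve Keq expr → x = -0.6422; check Q = 6.9820e-04

Q₀ = 234.4; Q > K (proceeds reverse)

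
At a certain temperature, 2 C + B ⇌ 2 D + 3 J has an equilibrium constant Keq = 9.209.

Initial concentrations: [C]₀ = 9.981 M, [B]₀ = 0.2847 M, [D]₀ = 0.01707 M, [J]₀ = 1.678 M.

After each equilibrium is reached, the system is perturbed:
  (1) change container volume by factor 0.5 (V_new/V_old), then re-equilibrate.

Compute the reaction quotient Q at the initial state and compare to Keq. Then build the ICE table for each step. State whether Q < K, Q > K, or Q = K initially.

Q₀ = 4.8541e-05 vs Keq = 9.209 ⇒ Q<K, forward
Step 1:
                   C          B          D          J
  I            9.981     0.2847    0.01707      1.678
  C          -0.5566    -0.2783     0.5566     0.8349
  E            9.424   0.006386     0.5737      2.513
  solve Keq expr → x = 0.2783; check Q = 9.209
Then change container volume by factor 0.5 (V_new/V_old).
Step 2:
                   C          B          D          J
  I            18.85    0.01277      1.147      5.026
  C          0.06066    0.03033   -0.06066     -0.091
  E            18.91     0.0431      1.087      4.935
  solve Keq expr → x = -0.03033; check Q = 9.209

Q₀ = 4.8541e-05; Q < K (proceeds forward)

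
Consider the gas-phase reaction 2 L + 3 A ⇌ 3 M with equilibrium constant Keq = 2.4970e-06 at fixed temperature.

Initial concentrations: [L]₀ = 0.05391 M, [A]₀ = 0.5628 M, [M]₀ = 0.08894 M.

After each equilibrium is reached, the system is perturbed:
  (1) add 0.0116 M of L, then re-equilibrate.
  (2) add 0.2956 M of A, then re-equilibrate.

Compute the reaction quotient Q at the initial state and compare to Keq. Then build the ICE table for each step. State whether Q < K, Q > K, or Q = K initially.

Q₀ = 1.358 vs Keq = 2.4970e-06 ⇒ Q>K, reverse
Step 1:
                    L           A           M
  Initial     0.05391      0.5628     0.08894
  Change      0.05793     0.08689    -0.08689
  Equil        0.1118      0.6497    0.002046
  solve Keq expr → x = -0.02896; check Q = 2.4970e-06
Then add 0.0116 M of L.
Step 2:
                    L           A           M
  Initial      0.1234      0.6497    0.002046
  Change  -9.1728e-05 -1.3759e-04  1.3759e-04
  Equil        0.1233      0.6496    0.002184
  solve Keq expr → x = 4.5864e-05; check Q = 2.4970e-06
Then add 0.2956 M of A.
Step 3:
                    L           A           M
  Initial      0.1233      0.9452    0.002184
  Change  -6.5281e-04 -9.7922e-04  9.7922e-04
  Equil        0.1227      0.9442    0.003163
  solve Keq expr → x = 3.2641e-04; check Q = 2.4970e-06

Q₀ = 1.358; Q > K (proceeds reverse)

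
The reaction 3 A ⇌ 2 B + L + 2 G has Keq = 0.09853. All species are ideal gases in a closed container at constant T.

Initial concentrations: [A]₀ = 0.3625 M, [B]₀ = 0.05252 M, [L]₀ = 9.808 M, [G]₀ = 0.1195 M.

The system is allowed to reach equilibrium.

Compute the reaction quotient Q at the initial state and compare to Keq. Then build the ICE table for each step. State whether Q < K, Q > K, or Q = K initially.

Q₀ = 0.00811; Q < K (proceeds forward)

Q₀ = 0.00811 vs Keq = 0.09853 ⇒ Q<K, forward
Step 1:
                  A         B         L         G
  I          0.3625   0.05252     9.808    0.1195
  C         -0.0675     0.045    0.0225     0.045
  E           0.295   0.09752      9.83    0.1645
  solve Keq expr → x = 0.0225; check Q = 0.09853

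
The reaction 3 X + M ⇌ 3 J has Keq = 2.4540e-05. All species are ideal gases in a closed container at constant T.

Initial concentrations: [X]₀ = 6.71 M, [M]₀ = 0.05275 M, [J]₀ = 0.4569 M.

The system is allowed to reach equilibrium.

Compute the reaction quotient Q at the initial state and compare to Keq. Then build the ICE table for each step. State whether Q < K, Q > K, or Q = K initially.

Q₀ = 0.005985; Q > K (proceeds reverse)

Q₀ = 0.005985 vs Keq = 2.4540e-05 ⇒ Q>K, reverse
Step 1:
                    X           M           J
  I              6.71     0.05275      0.4569
  C            0.3439      0.1146     -0.3439
  E             7.054      0.1674       0.113
  solve Keq expr → x = -0.1146; check Q = 2.4540e-05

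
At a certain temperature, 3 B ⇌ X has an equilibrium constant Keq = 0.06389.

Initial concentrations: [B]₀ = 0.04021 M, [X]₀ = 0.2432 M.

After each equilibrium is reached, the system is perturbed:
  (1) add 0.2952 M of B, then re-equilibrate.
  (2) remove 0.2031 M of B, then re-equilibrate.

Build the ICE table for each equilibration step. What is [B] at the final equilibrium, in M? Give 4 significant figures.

Q₀ = 3741 vs Keq = 0.06389 ⇒ Q>K, reverse
Step 1:
                   B          X
  Initial    0.04021     0.2432
  Change       0.663     -0.221
  Equil       0.7032    0.02221
  solve Keq expr → x = -0.221; check Q = 0.06389
Then add 0.2952 M of B.
Step 2:
                   B          X
  Initial     0.9984    0.02221
  Change    -0.08123    0.02708
  Equil       0.9171    0.04929
  solve Keq expr → x = 0.02708; check Q = 0.06389
Then remove 0.2031 M of B.
Step 3:
                   B          X
  Initial      0.714    0.04929
  Change     0.05924   -0.01975
  Equil       0.7733    0.02954
  solve Keq expr → x = -0.01975; check Q = 0.06389

[B]_eq = 0.7733 M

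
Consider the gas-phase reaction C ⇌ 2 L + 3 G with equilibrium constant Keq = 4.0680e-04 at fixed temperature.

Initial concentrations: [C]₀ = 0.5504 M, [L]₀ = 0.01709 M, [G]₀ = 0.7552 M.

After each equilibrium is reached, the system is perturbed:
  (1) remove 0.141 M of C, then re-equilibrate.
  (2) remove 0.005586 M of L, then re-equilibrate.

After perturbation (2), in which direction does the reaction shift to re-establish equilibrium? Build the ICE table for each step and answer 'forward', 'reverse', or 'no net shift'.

Direction: forward

Q₀ = 2.2856e-04 vs Keq = 4.0680e-04 ⇒ Q<K, forward
Step 1:
                   C          L          G
  I           0.5504    0.01709     0.7552
  C         -0.00265   0.005301   0.007951
  E           0.5477    0.02239     0.7632
  solve Keq expr → x = 0.00265; check Q = 4.0680e-04
Then remove 0.141 M of C.
Step 2:
                   C          L          G
  I           0.4067    0.02239     0.7632
  C         0.001448  -0.002895  -0.004343
  E           0.4082     0.0195     0.7588
  solve Keq expr → x = -0.001448; check Q = 4.0680e-04
Then remove 0.005586 M of L.
Step 3:
                   C          L          G
  I           0.4082    0.01391     0.7588
  C        -0.002613   0.005226   0.007839
  E           0.4056    0.01914     0.7666
  solve Keq expr → x = 0.002613; check Q = 4.0680e-04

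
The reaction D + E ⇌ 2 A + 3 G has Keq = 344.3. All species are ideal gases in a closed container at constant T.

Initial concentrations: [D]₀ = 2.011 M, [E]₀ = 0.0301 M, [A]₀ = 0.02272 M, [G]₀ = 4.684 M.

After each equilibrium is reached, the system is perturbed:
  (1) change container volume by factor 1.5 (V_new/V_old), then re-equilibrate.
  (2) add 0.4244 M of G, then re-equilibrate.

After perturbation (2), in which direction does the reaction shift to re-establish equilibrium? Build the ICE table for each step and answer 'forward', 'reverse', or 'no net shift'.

Q₀ = 0.8764 vs Keq = 344.3 ⇒ Q<K, forward
Step 1:
                   D          E          A          G
  I            2.011     0.0301    0.02272      4.684
  C         -0.02906   -0.02906    0.05812    0.08718
  E            1.982    0.00104    0.08084      4.771
  solve Keq expr → x = 0.02906; check Q = 344.3
Then change container volume by factor 1.5 (V_new/V_old).
Step 2:
                   D          E          A          G
  I            1.321 6.9344e-04    0.05389      3.181
  C       -4.8022e-04 -4.8022e-04 9.6044e-04   0.001441
  E            1.321 2.1322e-04    0.05485      3.182
  solve Keq expr → x = 4.8022e-04; check Q = 344.3
Then add 0.4244 M of G.
Step 3:
                   D          E          A          G
  I            1.321 2.1322e-04    0.05485      3.607
  C       9.4950e-05 9.4950e-05 -1.8990e-04 -2.8485e-04
  E            1.321 3.0817e-04    0.05466      3.606
  solve Keq expr → x = -9.4950e-05; check Q = 344.3

Direction: reverse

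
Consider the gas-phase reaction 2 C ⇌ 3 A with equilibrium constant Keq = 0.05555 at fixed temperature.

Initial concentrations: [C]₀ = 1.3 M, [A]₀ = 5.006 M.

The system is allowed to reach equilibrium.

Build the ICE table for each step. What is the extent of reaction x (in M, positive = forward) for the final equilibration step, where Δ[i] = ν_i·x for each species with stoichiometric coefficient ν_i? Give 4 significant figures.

Q₀ = 74.23 vs Keq = 0.05555 ⇒ Q>K, reverse
Step 1:
                    C           A
  Initial         1.3       5.006
  Change        2.697      -4.045
  Equil         3.997      0.9609
  solve Keq expr → x = -1.348; check Q = 0.05555

x = -1.348 M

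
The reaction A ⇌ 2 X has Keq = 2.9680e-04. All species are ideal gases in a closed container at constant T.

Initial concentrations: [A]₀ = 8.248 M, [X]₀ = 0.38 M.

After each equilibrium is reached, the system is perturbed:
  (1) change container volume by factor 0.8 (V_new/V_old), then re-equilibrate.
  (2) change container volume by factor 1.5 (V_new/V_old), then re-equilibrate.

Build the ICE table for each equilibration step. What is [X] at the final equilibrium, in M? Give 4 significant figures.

Q₀ = 0.01751 vs Keq = 2.9680e-04 ⇒ Q>K, reverse
Step 1:
                    A           X
  I             8.248        0.38
  C             0.165       -0.33
  E             8.413     0.04997
  solve Keq expr → x = -0.165; check Q = 2.9680e-04
Then change container volume by factor 0.8 (V_new/V_old).
Step 2:
                    A           X
  I             10.52     0.06246
  C          0.003293   -0.006586
  E             10.52     0.05588
  solve Keq expr → x = -0.003293; check Q = 2.9680e-04
Then change container volume by factor 1.5 (V_new/V_old).
Step 3:
                    A           X
  I             7.013     0.03725
  C         -0.004179    0.008358
  E             7.009     0.04561
  solve Keq expr → x = 0.004179; check Q = 2.9680e-04

[X]_eq = 0.04561 M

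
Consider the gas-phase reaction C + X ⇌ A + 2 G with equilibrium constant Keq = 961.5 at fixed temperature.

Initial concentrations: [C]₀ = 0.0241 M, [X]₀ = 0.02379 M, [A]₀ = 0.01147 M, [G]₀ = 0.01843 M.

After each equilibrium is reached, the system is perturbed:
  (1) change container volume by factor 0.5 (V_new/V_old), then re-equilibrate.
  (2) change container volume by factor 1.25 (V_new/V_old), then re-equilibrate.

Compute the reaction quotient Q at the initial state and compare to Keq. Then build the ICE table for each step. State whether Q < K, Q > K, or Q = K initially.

Q₀ = 0.006795; Q < K (proceeds forward)

Q₀ = 0.006795 vs Keq = 961.5 ⇒ Q<K, forward
Step 1:
                  C         X         A         G
  init       0.0241   0.02379   0.01147   0.01843
  Δ        -0.02352  -0.02352   0.02352   0.04704
  eq      5.7929e-04 2.6929e-04   0.03499   0.06547
  solve Keq expr → x = 0.02352; check Q = 961.5
Then change container volume by factor 0.5 (V_new/V_old).
Step 2:
                  C         X         A         G
  init     0.001159 5.3857e-04   0.06998    0.1309
  Δ       3.0345e-04 3.0345e-04 -3.0345e-04 -6.0689e-04
  eq       0.001462 8.4202e-04   0.06968    0.1303
  solve Keq expr → x = -3.0345e-04; check Q = 961.5
Then change container volume by factor 1.25 (V_new/V_old).
Step 3:
                  C         X         A         G
  init      0.00117 6.7362e-04   0.05574    0.1043
  Δ       -8.7992e-05 -8.7992e-05 8.7992e-05 1.7598e-04
  eq       0.001082 5.8562e-04   0.05583    0.1044
  solve Keq expr → x = 8.7992e-05; check Q = 961.5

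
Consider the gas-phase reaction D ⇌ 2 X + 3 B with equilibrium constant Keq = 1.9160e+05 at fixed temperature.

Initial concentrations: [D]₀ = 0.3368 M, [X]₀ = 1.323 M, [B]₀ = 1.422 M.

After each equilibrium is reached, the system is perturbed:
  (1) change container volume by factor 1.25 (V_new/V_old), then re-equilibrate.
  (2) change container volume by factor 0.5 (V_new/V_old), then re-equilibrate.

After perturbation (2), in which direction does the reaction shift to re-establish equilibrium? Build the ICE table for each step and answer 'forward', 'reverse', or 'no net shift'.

Direction: reverse

Q₀ = 14.94 vs Keq = 1.9160e+05 ⇒ Q<K, forward
Step 1:
                  D         X         B
  init       0.3368     1.323     1.422
  Δ         -0.3365     0.673      1.01
  eq      2.9892e-04     1.996     2.432
  solve Keq expr → x = 0.3365; check Q = 1.9160e+05
Then change container volume by factor 1.25 (V_new/V_old).
Step 2:
                  D         X         B
  init    2.3913e-04     1.597     1.945
  Δ       -1.4109e-04 2.8217e-04 4.2326e-04
  eq      9.8048e-05     1.597     1.946
  solve Keq expr → x = 1.4109e-04; check Q = 1.9160e+05
Then change container volume by factor 0.5 (V_new/V_old).
Step 3:
                  D         X         B
  init    1.9610e-04     3.194     3.891
  Δ        0.002909 -0.005818 -0.008727
  eq       0.003105     3.188     3.883
  solve Keq expr → x = -0.002909; check Q = 1.9160e+05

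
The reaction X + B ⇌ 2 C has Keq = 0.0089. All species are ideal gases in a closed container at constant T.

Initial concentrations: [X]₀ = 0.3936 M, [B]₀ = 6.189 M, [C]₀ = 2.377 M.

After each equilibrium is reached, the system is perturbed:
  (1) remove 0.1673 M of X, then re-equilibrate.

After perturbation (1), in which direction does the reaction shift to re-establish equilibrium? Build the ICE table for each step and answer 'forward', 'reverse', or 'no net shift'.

Q₀ = 2.319 vs Keq = 0.0089 ⇒ Q>K, reverse
Step 1:
                  X         B         C
  I          0.3936     6.189     2.377
  C           1.037     1.037    -2.074
  E            1.43     7.226    0.3033
  solve Keq expr → x = -1.037; check Q = 0.0089
Then remove 0.1673 M of X.
Step 2:
                  X         B         C
  I           1.263     7.226    0.3033
  C        0.008576  0.008576  -0.01715
  E           1.272     7.234    0.2861
  solve Keq expr → x = -0.008576; check Q = 0.0089

Direction: reverse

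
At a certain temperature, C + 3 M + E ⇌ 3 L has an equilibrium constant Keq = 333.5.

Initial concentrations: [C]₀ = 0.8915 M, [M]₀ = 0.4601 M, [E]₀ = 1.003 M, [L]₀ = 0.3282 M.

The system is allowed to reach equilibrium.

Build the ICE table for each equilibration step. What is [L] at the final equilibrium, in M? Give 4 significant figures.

[L]_eq = 0.6776 M

Q₀ = 0.4059 vs Keq = 333.5 ⇒ Q<K, forward
Step 1:
                  C         M         E         L
  I          0.8915    0.4601     1.003    0.3282
  C         -0.1165   -0.3494   -0.1165    0.3494
  E           0.775    0.1107    0.8865    0.6776
  solve Keq expr → x = 0.1165; check Q = 333.5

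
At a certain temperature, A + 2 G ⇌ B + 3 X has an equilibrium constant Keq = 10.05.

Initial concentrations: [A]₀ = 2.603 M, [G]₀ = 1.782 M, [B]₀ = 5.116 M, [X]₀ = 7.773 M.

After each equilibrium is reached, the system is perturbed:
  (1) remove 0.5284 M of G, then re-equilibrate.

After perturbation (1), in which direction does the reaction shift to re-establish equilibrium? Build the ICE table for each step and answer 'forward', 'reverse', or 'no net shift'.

Direction: reverse

Q₀ = 290.7 vs Keq = 10.05 ⇒ Q>K, reverse
Step 1:
                  A         G         B         X
  init        2.603     1.782     5.116     7.773
  Δ          0.9577     1.915   -0.9577    -2.873
  eq          3.561     3.697     4.158       4.9
  solve Keq expr → x = -0.9577; check Q = 10.05
Then remove 0.5284 M of G.
Step 2:
                  A         G         B         X
  init        3.561     3.169     4.158       4.9
  Δ         0.08482    0.1696  -0.08482   -0.2545
  eq          3.646     3.339     4.073     4.645
  solve Keq expr → x = -0.08482; check Q = 10.05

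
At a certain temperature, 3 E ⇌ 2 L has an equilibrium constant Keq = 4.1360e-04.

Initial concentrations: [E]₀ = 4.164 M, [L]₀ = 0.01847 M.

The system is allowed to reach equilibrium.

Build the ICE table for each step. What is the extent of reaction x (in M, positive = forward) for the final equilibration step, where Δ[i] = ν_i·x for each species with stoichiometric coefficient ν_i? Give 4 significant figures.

Q₀ = 4.7250e-06 vs Keq = 4.1360e-04 ⇒ Q<K, forward
Step 1:
                    E           L
  Initial       4.164     0.01847
  Change       -0.212      0.1413
  Equil         3.952      0.1598
  solve Keq expr → x = 0.07065; check Q = 4.1360e-04

x = 0.07065 M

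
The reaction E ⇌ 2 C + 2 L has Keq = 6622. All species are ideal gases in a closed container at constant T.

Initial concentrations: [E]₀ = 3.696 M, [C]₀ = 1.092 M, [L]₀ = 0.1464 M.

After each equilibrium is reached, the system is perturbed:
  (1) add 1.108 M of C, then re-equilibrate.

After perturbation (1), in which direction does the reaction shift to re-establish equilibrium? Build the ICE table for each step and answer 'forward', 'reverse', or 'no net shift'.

Direction: reverse

Q₀ = 0.006915 vs Keq = 6622 ⇒ Q<K, forward
Step 1:
                    E           C           L
  init          3.696       1.092      0.1464
  Δ            -3.293       6.585       6.585
  eq           0.4033       7.677       6.732
  solve Keq expr → x = 3.293; check Q = 6622
Then add 1.108 M of C.
Step 2:
                    E           C           L
  init         0.4033       8.785       6.732
  Δ           0.08122     -0.1624     -0.1624
  eq           0.4846       8.623       6.569
  solve Keq expr → x = -0.08122; check Q = 6622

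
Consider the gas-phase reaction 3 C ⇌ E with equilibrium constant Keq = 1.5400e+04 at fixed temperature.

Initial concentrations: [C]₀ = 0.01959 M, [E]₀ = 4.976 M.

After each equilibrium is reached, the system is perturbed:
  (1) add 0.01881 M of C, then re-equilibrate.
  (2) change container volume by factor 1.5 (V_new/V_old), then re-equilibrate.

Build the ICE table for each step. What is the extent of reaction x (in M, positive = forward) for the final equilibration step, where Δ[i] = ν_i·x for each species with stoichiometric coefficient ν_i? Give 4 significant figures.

Q₀ = 6.6188e+05 vs Keq = 1.5400e+04 ⇒ Q>K, reverse
Step 1:
                    C           E
  I           0.01959       4.976
  C           0.04896    -0.01632
  E           0.06855        4.96
  solve Keq expr → x = -0.01632; check Q = 1.5400e+04
Then add 0.01881 M of C.
Step 2:
                    C           E
  I           0.08736        4.96
  C          -0.01878     0.00626
  E           0.06857       4.966
  solve Keq expr → x = 0.00626; check Q = 1.5400e+04
Then change container volume by factor 1.5 (V_new/V_old).
Step 3:
                    C           E
  I           0.04572       3.311
  C           0.01416    -0.00472
  E           0.05988       3.306
  solve Keq expr → x = -0.00472; check Q = 1.5400e+04

x = -0.00472 M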